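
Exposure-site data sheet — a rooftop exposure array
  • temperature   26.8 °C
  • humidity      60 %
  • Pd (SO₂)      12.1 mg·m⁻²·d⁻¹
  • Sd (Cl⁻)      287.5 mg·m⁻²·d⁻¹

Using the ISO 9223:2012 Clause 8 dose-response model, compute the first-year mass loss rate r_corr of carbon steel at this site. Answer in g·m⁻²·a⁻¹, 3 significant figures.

r_corr = 635 g·m⁻²·a⁻¹

carbon steel: temperature factor f = -0.054·(16.8) = -0.9072
  sulphur-dioxide contribution → 8.673 μm/a
  chloride contribution → 72.18 μm/a
  ⇒ r_corr(carbon steel) = 80.85 μm/a
Convert to mass loss: 80.85 μm/a × 7.85 g/cm³ = 634.7 g·m⁻²·a⁻¹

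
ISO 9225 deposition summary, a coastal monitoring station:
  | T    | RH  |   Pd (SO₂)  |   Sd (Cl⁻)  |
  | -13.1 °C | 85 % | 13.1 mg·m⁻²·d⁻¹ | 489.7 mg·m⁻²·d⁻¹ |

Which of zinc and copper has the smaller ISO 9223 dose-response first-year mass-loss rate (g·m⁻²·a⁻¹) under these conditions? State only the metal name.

copper

zinc: temperature factor f = +0.038·(-23.1) = -0.8778
  sulphur-dioxide contribution → 0.83 μm/a
  chloride contribution → 0.3873 μm/a
  total first-year rate 1.217 μm/a
  mass loss = 1.217 μm/a × 7.14 g/cm³ = 8.691 g·m⁻²·a⁻¹
copper: temperature factor f = +0.126·(-23.1) = -2.9106
  sulphur-dioxide contribution → 0.08486 μm/a
  chloride contribution → 0.6126 μm/a
  total first-year rate 0.6975 μm/a
  mass loss = 0.6975 μm/a × 8.96 g/cm³ = 6.249 g·m⁻²·a⁻¹
Ordering by g·m⁻²·a⁻¹: zinc (8.69) > copper (6.25)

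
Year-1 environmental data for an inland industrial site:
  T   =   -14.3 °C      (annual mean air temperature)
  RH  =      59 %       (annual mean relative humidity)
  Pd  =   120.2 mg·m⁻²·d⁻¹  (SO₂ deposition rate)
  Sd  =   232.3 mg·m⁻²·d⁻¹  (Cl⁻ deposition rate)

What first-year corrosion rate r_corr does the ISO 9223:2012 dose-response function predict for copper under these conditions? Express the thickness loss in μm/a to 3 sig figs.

copper: T≤10 °C ⇒ hinge +0.126·(-14.3−10) = -3.0618
  SO₂ term: 0.0053·120.2^0.26·exp(0.059·59-3.0618) = 0.028
  Cl⁻ term: 0.01025·232.3^0.27·exp(0.036·59+0.049·-14.3) = 0.1852
  r_corr = 0.028 + 0.1852 = 0.2132 μm/a

r_corr = 0.213 μm/a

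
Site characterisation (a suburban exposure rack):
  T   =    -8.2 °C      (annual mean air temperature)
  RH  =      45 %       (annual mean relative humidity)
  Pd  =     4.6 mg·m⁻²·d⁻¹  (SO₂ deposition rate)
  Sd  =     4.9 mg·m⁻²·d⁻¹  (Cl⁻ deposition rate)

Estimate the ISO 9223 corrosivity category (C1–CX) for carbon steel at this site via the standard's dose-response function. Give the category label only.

C2

carbon steel: T≤10 °C ⇒ hinge +0.150·(-8.2−10) = -2.7300
  sulphur-dioxide contribution → 0.6278 μm/a
  chloride contribution → 0.869 μm/a
  total first-year rate 1.497 μm/a
Category bounds: 1.3…25 μm/a bracket r_corr ⇒ C2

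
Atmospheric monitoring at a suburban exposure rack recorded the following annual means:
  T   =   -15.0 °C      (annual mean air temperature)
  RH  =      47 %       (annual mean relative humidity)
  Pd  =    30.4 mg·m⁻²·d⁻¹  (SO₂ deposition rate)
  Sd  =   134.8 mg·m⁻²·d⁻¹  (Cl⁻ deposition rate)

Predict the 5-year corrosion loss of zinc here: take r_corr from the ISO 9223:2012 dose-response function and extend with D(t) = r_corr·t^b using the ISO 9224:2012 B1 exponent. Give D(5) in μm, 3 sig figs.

D(5) = 1.15 μm

zinc: temperature factor f = +0.038·(-25.0) = -0.9500
  Pd branch = 0.0129·Pd^0.44·e^(0.046·RH+f) = 0.1947 μm/a
  Sd branch = 0.0175·Sd^0.57·e^(0.008·RH+0.085·T) = 0.1166 μm/a
  r_corr = 0.1947 + 0.1166 = 0.3113 μm/a
Power-law: D(5) = r_corr · 5^0.813
  D(5) = 0.3113 × 5^0.813 = 0.3113 × 3.701 = 1.152 μm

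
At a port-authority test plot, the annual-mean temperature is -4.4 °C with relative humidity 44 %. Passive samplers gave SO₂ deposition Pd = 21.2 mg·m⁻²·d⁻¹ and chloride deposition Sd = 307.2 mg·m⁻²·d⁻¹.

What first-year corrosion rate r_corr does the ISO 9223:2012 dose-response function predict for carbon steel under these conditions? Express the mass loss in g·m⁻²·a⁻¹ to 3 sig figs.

r_corr = 119 g·m⁻²·a⁻¹

carbon steel: f(T) = +0.150·(T−10) [T≤10 °C] = -2.1600
  SO₂ term: 1.77·21.2^0.52·exp(0.02·44-2.1600) = 2.409
  Sd branch = 0.102·Sd^0.62·e^(0.033·RH+0.04·T) = 12.73 μm/a
  sum: 2.409 + 12.73 → r_corr = 15.14 μm/a
Convert to mass loss: 15.14 μm/a × 7.85 g/cm³ = 118.9 g·m⁻²·a⁻¹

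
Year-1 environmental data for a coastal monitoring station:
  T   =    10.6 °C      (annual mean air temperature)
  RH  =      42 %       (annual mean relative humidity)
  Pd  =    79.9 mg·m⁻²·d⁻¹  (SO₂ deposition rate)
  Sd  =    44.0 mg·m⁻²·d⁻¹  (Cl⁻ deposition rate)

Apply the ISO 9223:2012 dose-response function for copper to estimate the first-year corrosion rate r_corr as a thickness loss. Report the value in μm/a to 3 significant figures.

r_corr = 0.405 μm/a

copper: T>10 °C ⇒ hinge -0.080·(10.6−10) = -0.0480
  SO₂ term: 0.0053·79.9^0.26·exp(0.059·42-0.0480) = 0.1881
  Cl⁻ term: 0.01025·44.0^0.27·exp(0.036·42+0.049·10.6) = 0.2171
  r_corr = 0.1881 + 0.2171 = 0.4052 μm/a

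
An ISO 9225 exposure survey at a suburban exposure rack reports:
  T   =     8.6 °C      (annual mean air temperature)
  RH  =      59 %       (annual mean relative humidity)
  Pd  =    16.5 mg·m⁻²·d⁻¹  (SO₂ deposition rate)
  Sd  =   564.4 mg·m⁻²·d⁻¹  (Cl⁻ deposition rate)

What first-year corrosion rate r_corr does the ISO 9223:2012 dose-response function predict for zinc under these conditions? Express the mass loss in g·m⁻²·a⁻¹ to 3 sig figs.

zinc: T≤10 °C ⇒ hinge +0.038·(8.6−10) = -0.0532
  SO₂ term: 0.0129·16.5^0.44·exp(0.046·59-0.0532) = 0.6337
  Sd branch = 0.0175·Sd^0.57·e^(0.008·RH+0.085·T) = 2.157 μm/a
  r_corr = 0.6337 + 2.157 = 2.791 μm/a
Convert to mass loss: 2.791 μm/a × 7.14 g/cm³ = 19.93 g·m⁻²·a⁻¹

r_corr = 19.9 g·m⁻²·a⁻¹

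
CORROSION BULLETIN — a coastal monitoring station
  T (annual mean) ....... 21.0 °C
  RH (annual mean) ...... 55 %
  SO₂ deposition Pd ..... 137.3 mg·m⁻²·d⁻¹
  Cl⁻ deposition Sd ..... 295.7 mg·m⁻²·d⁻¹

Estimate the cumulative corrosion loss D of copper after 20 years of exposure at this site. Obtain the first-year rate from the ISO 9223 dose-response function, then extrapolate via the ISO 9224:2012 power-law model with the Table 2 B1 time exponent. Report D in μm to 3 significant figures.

D(20) = 8.62 μm

copper: T>10 °C ⇒ hinge -0.080·(21.0−10) = -0.8800
  sulphur-dioxide contribution → 0.2029 μm/a
  chloride contribution → 0.9653 μm/a
  total first-year rate 1.168 μm/a
Long-term exponent b (ISO 9224 Table 2, B1) = 0.667
  D(20) = 1.168 × 20^0.667 = 1.168 × 7.375 = 8.615 μm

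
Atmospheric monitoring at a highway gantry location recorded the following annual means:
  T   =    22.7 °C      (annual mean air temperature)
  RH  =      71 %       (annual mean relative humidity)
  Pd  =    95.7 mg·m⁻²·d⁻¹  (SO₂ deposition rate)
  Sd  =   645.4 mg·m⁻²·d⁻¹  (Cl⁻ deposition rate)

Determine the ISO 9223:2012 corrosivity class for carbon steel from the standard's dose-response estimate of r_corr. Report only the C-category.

C5

carbon steel: T>10 °C ⇒ hinge -0.054·(22.7−10) = -0.6858
  Pd branch = 1.77·Pd^0.52·e^(0.02·RH+f) = 39.53 μm/a
  Sd branch = 0.102·Sd^0.62·e^(0.033·RH+0.04·T) = 145.4 μm/a
  r_corr = 39.53 + 145.4 = 184.9 μm/a
ISO 9223 Table 2 (carbon steel): 80 < 185 ≤ 200 μm/a ⇒ C5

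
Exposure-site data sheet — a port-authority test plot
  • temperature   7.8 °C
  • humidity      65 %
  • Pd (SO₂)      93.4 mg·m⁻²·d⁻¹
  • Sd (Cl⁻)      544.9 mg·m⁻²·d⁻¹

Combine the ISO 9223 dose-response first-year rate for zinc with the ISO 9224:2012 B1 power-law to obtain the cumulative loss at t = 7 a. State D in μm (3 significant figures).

D(7) = 18.5 μm

zinc: temperature factor f = +0.038·(-2.2) = -0.0836
  SO₂ term: 0.0129·93.4^0.44·exp(0.046·65-0.0836) = 1.737
  Sd branch = 0.0175·Sd^0.57·e^(0.008·RH+0.085·T) = 2.073 μm/a
  sum: 1.737 + 2.073 → r_corr = 3.809 μm/a
ISO 9224: D(t) = r_corr · t^b with b = 0.813 (zinc, B1)
  D(7) = 3.809 × 7^0.813 = 3.809 × 4.865 = 18.53 μm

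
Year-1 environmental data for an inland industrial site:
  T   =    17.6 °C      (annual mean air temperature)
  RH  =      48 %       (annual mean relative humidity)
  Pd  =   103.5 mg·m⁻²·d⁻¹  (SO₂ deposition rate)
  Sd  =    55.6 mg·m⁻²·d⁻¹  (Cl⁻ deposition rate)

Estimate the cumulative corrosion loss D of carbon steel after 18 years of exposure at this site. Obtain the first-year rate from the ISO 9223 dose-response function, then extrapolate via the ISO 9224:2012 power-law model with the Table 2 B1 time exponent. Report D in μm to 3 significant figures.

carbon steel: T>10 °C ⇒ hinge -0.054·(17.6−10) = -0.4104
  sulphur-dioxide contribution → 34.23 μm/a
  chloride contribution → 12.14 μm/a
  total first-year rate 46.37 μm/a
Power-law: D(18) = r_corr · 18^0.523
  D(18) = 46.37 × 18^0.523 = 46.37 × 4.534 = 210.3 μm

D(18) = 210 μm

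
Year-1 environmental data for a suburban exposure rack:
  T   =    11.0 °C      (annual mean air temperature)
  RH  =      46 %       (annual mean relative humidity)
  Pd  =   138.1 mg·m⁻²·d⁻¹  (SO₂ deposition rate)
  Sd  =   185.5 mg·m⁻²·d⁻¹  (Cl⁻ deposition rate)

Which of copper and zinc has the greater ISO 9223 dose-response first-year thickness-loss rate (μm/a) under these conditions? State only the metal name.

zinc

copper: temperature factor f = -0.080·(1.0) = -0.0800
  sulphur-dioxide contribution → 0.2659 μm/a
  chloride contribution → 0.3771 μm/a
  total first-year rate 0.643 μm/a
zinc: T>10 °C ⇒ hinge -0.071·(11.0−10) = -0.0710
  sulphur-dioxide contribution → 0.8718 μm/a
  chloride contribution → 1.264 μm/a
  ⇒ r_corr(zinc) = 2.136 μm/a
Ordering by μm/a: zinc (2.14) > copper (0.643)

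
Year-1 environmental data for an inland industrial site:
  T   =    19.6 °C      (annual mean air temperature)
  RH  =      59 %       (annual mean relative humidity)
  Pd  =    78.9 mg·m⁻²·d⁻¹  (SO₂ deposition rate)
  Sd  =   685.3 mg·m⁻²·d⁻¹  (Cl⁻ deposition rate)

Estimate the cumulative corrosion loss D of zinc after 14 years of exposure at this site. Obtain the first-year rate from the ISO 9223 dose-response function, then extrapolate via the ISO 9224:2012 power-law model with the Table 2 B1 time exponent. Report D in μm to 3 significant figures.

D(14) = 58.2 μm

zinc: f(T) = -0.071·(T−10) [T>10 °C] = -0.6816
  Pd branch = 0.0129·Pd^0.44·e^(0.046·RH+f) = 0.6729 μm/a
  Sd branch = 0.0175·Sd^0.57·e^(0.008·RH+0.085·T) = 6.138 μm/a
  r_corr = 0.6729 + 6.138 = 6.811 μm/a
Long-term exponent b (ISO 9224 Table 2, B1) = 0.813
  D(14) = 6.811 × 14^0.813 = 6.811 × 8.547 = 58.21 μm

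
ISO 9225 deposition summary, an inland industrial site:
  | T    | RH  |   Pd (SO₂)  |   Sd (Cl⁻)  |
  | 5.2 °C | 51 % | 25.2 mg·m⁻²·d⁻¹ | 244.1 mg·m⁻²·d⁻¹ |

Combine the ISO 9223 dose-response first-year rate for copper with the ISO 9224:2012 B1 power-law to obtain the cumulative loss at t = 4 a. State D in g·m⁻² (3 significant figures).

D(4) = 11.3 g·m⁻²

copper: temperature factor f = +0.126·(-4.8) = -0.6048
  sulphur-dioxide contribution → 0.1358 μm/a
  chloride contribution → 0.3659 μm/a
  total first-year rate 0.5017 μm/a
Power-law: D(4) = r_corr · 4^0.667
  D(4) = 0.5017 × 4^0.667 = 0.5017 × 2.521 = 1.265 μm
  Mass loss = 1.265 μm × 8.96 g/cm³ = 11.33 g·m⁻²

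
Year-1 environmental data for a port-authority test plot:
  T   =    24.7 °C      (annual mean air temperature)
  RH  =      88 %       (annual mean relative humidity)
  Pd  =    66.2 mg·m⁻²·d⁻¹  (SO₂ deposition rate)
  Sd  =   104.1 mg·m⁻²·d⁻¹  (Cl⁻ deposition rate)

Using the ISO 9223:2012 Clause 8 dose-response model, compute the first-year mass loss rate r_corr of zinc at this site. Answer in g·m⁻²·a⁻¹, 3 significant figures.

r_corr = 40.9 g·m⁻²·a⁻¹

zinc: T>10 °C ⇒ hinge -0.071·(24.7−10) = -1.0437
  Pd branch = 0.0129·Pd^0.44·e^(0.046·RH+f) = 1.646 μm/a
  Cl⁻ term: 0.0175·104.1^0.57·exp(0.008·88+0.085·24.7) = 4.079
  sum: 1.646 + 4.079 → r_corr = 5.725 μm/a
Convert to mass loss: 5.725 μm/a × 7.14 g/cm³ = 40.88 g·m⁻²·a⁻¹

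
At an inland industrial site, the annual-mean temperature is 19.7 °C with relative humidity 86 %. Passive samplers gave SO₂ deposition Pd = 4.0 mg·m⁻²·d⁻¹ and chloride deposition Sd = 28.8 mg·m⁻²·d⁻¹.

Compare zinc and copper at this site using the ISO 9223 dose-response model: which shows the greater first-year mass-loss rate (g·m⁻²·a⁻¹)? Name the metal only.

zinc: f(T) = -0.071·(T−10) [T>10 °C] = -0.6887
  SO₂ term: 0.0129·4.0^0.44·exp(0.046·86-0.6887) = 0.623
  Cl⁻ term: 0.0175·28.8^0.57·exp(0.008·86+0.085·19.7) = 1.262
  r_corr = 0.623 + 1.262 = 1.885 μm/a
  mass loss = 1.885 μm/a × 7.14 g/cm³ = 13.46 g·m⁻²·a⁻¹
copper: temperature factor f = -0.080·(9.7) = -0.7760
  SO₂ term: 0.0053·4.0^0.26·exp(0.059·86-0.7760) = 0.559
  Sd branch = 0.01025·Sd^0.27·e^(0.036·RH+0.049·T) = 1.474 μm/a
  r_corr = 0.559 + 1.474 = 2.033 μm/a
  mass loss = 2.033 μm/a × 8.96 g/cm³ = 18.22 g·m⁻²·a⁻¹
Ordering by g·m⁻²·a⁻¹: copper (18.2) > zinc (13.5)

copper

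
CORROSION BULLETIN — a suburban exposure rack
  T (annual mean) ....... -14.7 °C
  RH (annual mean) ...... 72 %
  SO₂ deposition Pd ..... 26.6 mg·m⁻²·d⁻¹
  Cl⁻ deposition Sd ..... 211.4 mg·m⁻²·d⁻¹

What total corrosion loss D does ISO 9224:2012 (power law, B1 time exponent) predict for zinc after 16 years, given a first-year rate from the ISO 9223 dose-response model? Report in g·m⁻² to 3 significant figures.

D(16) = 52.7 g·m⁻²

zinc: f(T) = +0.038·(T−10) [T≤10 °C] = -0.9386
  sulphur-dioxide contribution → 0.5865 μm/a
  chloride contribution → 0.1887 μm/a
  ⇒ r_corr(zinc) = 0.7753 μm/a
ISO 9224: D(t) = r_corr · t^b with b = 0.813 (zinc, B1)
  D(16) = 0.7753 × 16^0.813 = 0.7753 × 9.527 = 7.386 μm
  Mass loss = 7.386 μm × 7.14 g/cm³ = 52.73 g·m⁻²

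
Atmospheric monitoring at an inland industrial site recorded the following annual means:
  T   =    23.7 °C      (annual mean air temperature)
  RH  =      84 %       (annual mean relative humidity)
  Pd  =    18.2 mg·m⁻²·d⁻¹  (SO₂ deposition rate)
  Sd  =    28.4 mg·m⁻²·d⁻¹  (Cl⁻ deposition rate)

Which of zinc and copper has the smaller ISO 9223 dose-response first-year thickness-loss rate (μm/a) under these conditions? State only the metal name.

copper

zinc: T>10 °C ⇒ hinge -0.071·(23.7−10) = -0.9727
  Pd branch = 0.0129·Pd^0.44·e^(0.046·RH+f) = 0.8331 μm/a
  Sd branch = 0.0175·Sd^0.57·e^(0.008·RH+0.085·T) = 1.73 μm/a
  r_corr = 0.8331 + 1.73 = 2.564 μm/a
copper: temperature factor f = -0.080·(13.7) = -1.0960
  SO₂ term: 0.0053·18.2^0.26·exp(0.059·84-1.0960) = 0.5349
  Cl⁻ term: 0.01025·28.4^0.27·exp(0.036·84+0.049·23.7) = 1.663
  r_corr = 0.5349 + 1.663 = 2.197 μm/a
Ordering by μm/a: zinc (2.56) > copper (2.2)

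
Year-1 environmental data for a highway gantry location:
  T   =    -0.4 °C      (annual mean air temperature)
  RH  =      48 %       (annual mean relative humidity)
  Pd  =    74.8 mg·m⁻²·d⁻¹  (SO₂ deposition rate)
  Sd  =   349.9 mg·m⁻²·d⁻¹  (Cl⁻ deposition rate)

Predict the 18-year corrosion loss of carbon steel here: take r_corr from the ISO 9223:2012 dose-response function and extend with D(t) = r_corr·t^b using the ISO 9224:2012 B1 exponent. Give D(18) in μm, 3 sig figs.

D(18) = 125 μm

carbon steel: temperature factor f = +0.150·(-10.4) = -1.5600
  Pd branch = 1.77·Pd^0.52·e^(0.02·RH+f) = 9.159 μm/a
  Sd branch = 0.102·Sd^0.62·e^(0.033·RH+0.04·T) = 18.48 μm/a
  r_corr = 9.159 + 18.48 = 27.64 μm/a
Power-law: D(18) = r_corr · 18^0.523
  D(18) = 27.64 × 18^0.523 = 27.64 × 4.534 = 125.3 μm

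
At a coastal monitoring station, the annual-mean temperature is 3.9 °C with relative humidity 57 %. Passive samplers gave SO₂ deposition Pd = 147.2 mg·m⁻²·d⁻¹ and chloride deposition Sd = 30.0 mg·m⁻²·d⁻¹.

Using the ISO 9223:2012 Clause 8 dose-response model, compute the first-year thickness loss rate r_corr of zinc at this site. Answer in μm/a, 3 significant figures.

zinc: temperature factor f = +0.038·(-6.1) = -0.2318
  SO₂ term: 0.0129·147.2^0.44·exp(0.046·57-0.2318) = 1.266
  Sd branch = 0.0175·Sd^0.57·e^(0.008·RH+0.085·T) = 0.2673 μm/a
  sum: 1.266 + 0.2673 → r_corr = 1.534 μm/a

r_corr = 1.53 μm/a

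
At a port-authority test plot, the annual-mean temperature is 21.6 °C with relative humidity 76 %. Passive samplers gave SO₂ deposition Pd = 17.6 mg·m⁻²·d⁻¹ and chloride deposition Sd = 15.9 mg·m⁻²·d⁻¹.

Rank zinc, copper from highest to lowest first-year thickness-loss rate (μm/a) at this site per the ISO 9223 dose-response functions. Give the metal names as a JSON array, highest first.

zinc: T>10 °C ⇒ hinge -0.071·(21.6−10) = -0.8236
  Pd branch = 0.0129·Pd^0.44·e^(0.046·RH+f) = 0.6595 μm/a
  Cl⁻ term: 0.0175·15.9^0.57·exp(0.008·76+0.085·21.6) = 0.9756
  sum: 0.6595 + 0.9756 → r_corr = 1.635 μm/a
copper: temperature factor f = -0.080·(11.6) = -0.9280
  Pd branch = 0.0053·Pd^0.26·e^(0.059·RH+f) = 0.3913 μm/a
  Cl⁻ term: 0.01025·15.9^0.27·exp(0.036·76+0.049·21.6) = 0.9616
  r_corr = 0.3913 + 0.9616 = 1.353 μm/a
Ordering by μm/a: zinc (1.64) > copper (1.35)

["zinc", "copper"]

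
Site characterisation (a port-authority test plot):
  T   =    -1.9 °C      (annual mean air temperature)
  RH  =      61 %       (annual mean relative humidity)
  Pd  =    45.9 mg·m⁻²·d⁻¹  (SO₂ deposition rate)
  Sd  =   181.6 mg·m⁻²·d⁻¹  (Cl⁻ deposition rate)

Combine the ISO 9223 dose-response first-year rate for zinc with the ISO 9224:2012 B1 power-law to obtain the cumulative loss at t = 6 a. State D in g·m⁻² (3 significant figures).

D(6) = 36.8 g·m⁻²

zinc: T≤10 °C ⇒ hinge +0.038·(-1.9−10) = -0.4522
  sulphur-dioxide contribution → 0.7312 μm/a
  chloride contribution → 0.4705 μm/a
  total first-year rate 1.202 μm/a
ISO 9224: D(t) = r_corr · t^b with b = 0.813 (zinc, B1)
  D(6) = 1.202 × 6^0.813 = 1.202 × 4.292 = 5.157 μm
  Mass loss = 5.157 μm × 7.14 g/cm³ = 36.82 g·m⁻²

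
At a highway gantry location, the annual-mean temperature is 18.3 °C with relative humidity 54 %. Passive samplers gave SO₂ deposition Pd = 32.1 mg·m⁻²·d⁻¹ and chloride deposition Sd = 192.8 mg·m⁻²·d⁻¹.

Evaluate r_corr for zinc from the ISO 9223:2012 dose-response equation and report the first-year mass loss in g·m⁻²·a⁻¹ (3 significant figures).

zinc: T>10 °C ⇒ hinge -0.071·(18.3−10) = -0.5893
  Pd branch = 0.0129·Pd^0.44·e^(0.046·RH+f) = 0.3947 μm/a
  Sd branch = 0.0175·Sd^0.57·e^(0.008·RH+0.085·T) = 2.563 μm/a
  sum: 0.3947 + 2.563 → r_corr = 2.958 μm/a
Convert to mass loss: 2.958 μm/a × 7.14 g/cm³ = 21.12 g·m⁻²·a⁻¹

r_corr = 21.1 g·m⁻²·a⁻¹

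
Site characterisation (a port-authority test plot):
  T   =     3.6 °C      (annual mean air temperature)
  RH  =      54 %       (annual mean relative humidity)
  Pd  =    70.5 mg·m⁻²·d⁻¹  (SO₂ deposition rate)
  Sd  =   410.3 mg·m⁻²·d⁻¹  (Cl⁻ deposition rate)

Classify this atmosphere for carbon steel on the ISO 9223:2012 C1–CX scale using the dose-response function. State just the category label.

C3

carbon steel: f(T) = +0.150·(T−10) [T≤10 °C] = -0.9600
  SO₂ term: 1.77·70.5^0.52·exp(0.02·54-0.9600) = 18.25
  Cl⁻ term: 0.102·410.3^0.62·exp(0.033·54+0.04·3.6) = 29.19
  sum: 18.25 + 29.19 → r_corr = 47.43 μm/a
47.4 μm/a falls in (25, 50] for carbon steel → category C3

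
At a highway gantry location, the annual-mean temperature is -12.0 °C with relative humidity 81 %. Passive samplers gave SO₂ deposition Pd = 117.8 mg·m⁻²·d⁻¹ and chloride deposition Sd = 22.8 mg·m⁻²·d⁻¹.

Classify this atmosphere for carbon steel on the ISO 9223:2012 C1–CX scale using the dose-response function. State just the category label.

C2

carbon steel: T≤10 °C ⇒ hinge +0.150·(-12.0−10) = -3.3000
  SO₂ term: 1.77·117.8^0.52·exp(0.02·81-3.3000) = 3.939
  Sd branch = 0.102·Sd^0.62·e^(0.033·RH+0.04·T) = 6.352 μm/a
  sum: 3.939 + 6.352 → r_corr = 10.29 μm/a
ISO 9223 Table 2 (carbon steel): 1.3 < 10.3 ≤ 25 μm/a ⇒ C2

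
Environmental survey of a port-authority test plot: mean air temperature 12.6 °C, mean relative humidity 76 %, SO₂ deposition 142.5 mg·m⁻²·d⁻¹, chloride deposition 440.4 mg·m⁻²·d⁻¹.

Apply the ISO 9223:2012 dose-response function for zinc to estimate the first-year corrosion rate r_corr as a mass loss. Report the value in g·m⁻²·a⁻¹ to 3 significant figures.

zinc: temperature factor f = -0.071·(2.6) = -0.1846
  SO₂ term: 0.0129·142.5^0.44·exp(0.046·76-0.1846) = 3.136
  Sd branch = 0.0175·Sd^0.57·e^(0.008·RH+0.085·T) = 3.014 μm/a
  r_corr = 3.136 + 3.014 = 6.151 μm/a
Convert to mass loss: 6.151 μm/a × 7.14 g/cm³ = 43.92 g·m⁻²·a⁻¹

r_corr = 43.9 g·m⁻²·a⁻¹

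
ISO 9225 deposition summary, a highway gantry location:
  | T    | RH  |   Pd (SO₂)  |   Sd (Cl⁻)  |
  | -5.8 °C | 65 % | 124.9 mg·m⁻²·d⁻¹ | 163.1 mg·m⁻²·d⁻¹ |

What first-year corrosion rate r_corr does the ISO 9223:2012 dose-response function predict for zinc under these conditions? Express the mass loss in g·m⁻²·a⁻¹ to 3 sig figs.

r_corr = 10.7 g·m⁻²·a⁻¹

zinc: f(T) = +0.038·(T−10) [T≤10 °C] = -0.6004
  sulphur-dioxide contribution → 1.177 μm/a
  chloride contribution → 0.328 μm/a
  total first-year rate 1.505 μm/a
Convert to mass loss: 1.505 μm/a × 7.14 g/cm³ = 10.75 g·m⁻²·a⁻¹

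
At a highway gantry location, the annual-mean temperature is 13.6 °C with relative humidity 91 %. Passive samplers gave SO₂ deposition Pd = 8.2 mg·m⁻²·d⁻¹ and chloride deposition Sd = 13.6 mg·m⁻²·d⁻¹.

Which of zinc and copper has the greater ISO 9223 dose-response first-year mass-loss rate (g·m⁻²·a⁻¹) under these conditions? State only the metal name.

zinc: temperature factor f = -0.071·(3.6) = -0.2556
  SO₂ term: 0.0129·8.2^0.44·exp(0.046·91-0.2556) = 1.658
  Sd branch = 0.0175·Sd^0.57·e^(0.008·RH+0.085·T) = 0.5098 μm/a
  r_corr = 1.658 + 0.5098 = 2.168 μm/a
  mass loss = 2.168 μm/a × 7.14 g/cm³ = 15.48 g·m⁻²·a⁻¹
copper: f(T) = -0.080·(T−10) [T>10 °C] = -0.2880
  Pd branch = 0.0053·Pd^0.26·e^(0.059·RH+f) = 1.474 μm/a
  Cl⁻ term: 0.01025·13.6^0.27·exp(0.036·91+0.049·13.6) = 1.069
  r_corr = 1.474 + 1.069 = 2.543 μm/a
  mass loss = 2.543 μm/a × 8.96 g/cm³ = 22.79 g·m⁻²·a⁻¹
Ordering by g·m⁻²·a⁻¹: copper (22.8) > zinc (15.5)

copper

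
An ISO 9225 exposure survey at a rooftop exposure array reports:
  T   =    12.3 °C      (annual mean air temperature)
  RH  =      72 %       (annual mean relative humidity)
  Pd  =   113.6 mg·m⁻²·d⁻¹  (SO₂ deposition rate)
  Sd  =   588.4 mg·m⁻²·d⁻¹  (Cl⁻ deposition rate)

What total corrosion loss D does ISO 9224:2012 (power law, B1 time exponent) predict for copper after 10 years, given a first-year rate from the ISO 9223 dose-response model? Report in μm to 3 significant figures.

D(10) = 11.4 μm

copper: f(T) = -0.080·(T−10) [T>10 °C] = -0.1840
  Pd branch = 0.0053·Pd^0.26·e^(0.059·RH+f) = 1.056 μm/a
  Sd branch = 0.01025·Sd^0.27·e^(0.036·RH+0.049·T) = 1.4 μm/a
  sum: 1.056 + 1.4 → r_corr = 2.455 μm/a
Power-law: D(10) = r_corr · 10^0.667
  D(10) = 2.455 × 10^0.667 = 2.455 × 4.645 = 11.41 μm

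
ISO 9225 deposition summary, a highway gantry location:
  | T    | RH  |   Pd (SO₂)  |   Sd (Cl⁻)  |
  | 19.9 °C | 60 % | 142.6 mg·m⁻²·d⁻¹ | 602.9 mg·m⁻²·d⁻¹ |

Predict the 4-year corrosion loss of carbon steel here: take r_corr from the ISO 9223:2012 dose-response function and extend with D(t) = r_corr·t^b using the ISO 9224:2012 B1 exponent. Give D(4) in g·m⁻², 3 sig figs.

D(4) = 2.14e+03 g·m⁻²

carbon steel: T>10 °C ⇒ hinge -0.054·(19.9−10) = -0.5346
  sulphur-dioxide contribution → 45.4 μm/a
  chloride contribution → 86.69 μm/a
  total first-year rate 132.1 μm/a
Long-term exponent b (ISO 9224 Table 2, B1) = 0.523
  D(4) = 132.1 × 4^0.523 = 132.1 × 2.065 = 272.7 μm
  Mass loss = 272.7 μm × 7.85 g/cm³ = 2141 g·m⁻²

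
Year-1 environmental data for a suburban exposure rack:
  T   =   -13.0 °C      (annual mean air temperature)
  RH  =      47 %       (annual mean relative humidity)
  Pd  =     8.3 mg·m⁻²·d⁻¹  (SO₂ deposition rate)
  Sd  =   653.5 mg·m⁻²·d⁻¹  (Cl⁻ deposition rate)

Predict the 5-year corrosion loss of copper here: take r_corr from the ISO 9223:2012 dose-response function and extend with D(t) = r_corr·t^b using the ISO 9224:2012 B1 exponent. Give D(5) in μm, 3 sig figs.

copper: T≤10 °C ⇒ hinge +0.126·(-13.0−10) = -2.8980
  sulphur-dioxide contribution → 0.008109 μm/a
  chloride contribution → 0.1694 μm/a
  total first-year rate 0.1776 μm/a
ISO 9224: D(t) = r_corr · t^b with b = 0.667 (copper, B1)
  D(5) = 0.1776 × 5^0.667 = 0.1776 × 2.926 = 0.5194 μm

D(5) = 0.519 μm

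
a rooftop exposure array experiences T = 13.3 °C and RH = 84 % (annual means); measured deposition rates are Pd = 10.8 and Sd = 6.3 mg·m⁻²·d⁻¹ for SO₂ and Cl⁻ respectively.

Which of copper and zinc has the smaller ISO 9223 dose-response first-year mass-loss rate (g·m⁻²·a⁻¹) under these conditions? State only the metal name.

zinc

copper: T>10 °C ⇒ hinge -0.080·(13.3−10) = -0.2640
  Pd branch = 0.0053·Pd^0.26·e^(0.059·RH+f) = 1.073 μm/a
  Sd branch = 0.01025·Sd^0.27·e^(0.036·RH+0.049·T) = 0.6651 μm/a
  r_corr = 1.073 + 0.6651 = 1.738 μm/a
  mass loss = 1.738 μm/a × 8.96 g/cm³ = 15.57 g·m⁻²·a⁻¹
zinc: T>10 °C ⇒ hinge -0.071·(13.3−10) = -0.2343
  Pd branch = 0.0129·Pd^0.44·e^(0.046·RH+f) = 1.386 μm/a
  Cl⁻ term: 0.0175·6.3^0.57·exp(0.008·84+0.085·13.3) = 0.303
  r_corr = 1.386 + 0.303 = 1.689 μm/a
  mass loss = 1.689 μm/a × 7.14 g/cm³ = 12.06 g·m⁻²·a⁻¹
Ordering by g·m⁻²·a⁻¹: copper (15.6) > zinc (12.1)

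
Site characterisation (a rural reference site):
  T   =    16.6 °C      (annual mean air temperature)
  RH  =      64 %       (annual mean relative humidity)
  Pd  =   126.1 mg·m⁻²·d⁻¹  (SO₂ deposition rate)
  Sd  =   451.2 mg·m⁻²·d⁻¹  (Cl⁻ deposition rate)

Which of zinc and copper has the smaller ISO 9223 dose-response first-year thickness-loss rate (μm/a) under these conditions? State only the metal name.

zinc: T>10 °C ⇒ hinge -0.071·(16.6−10) = -0.4686
  sulphur-dioxide contribution → 1.288 μm/a
  chloride contribution → 3.901 μm/a
  total first-year rate 5.189 μm/a
copper: T>10 °C ⇒ hinge -0.080·(16.6−10) = -0.5280
  sulphur-dioxide contribution → 0.4798 μm/a
  chloride contribution → 1.206 μm/a
  total first-year rate 1.686 μm/a
Ordering by μm/a: zinc (5.19) > copper (1.69)

copper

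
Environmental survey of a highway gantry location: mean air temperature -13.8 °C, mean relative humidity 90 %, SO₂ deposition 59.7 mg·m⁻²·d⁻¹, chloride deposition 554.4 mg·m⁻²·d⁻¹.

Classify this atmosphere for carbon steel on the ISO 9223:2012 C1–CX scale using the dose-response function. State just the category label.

C4

carbon steel: temperature factor f = +0.150·(-23.8) = -3.5700
  Pd branch = 1.77·Pd^0.52·e^(0.02·RH+f) = 2.528 μm/a
  Cl⁻ term: 0.102·554.4^0.62·exp(0.033·90+0.04·-13.8) = 57.53
  sum: 2.528 + 57.53 → r_corr = 60.06 μm/a
Category bounds: 50…80 μm/a bracket r_corr ⇒ C4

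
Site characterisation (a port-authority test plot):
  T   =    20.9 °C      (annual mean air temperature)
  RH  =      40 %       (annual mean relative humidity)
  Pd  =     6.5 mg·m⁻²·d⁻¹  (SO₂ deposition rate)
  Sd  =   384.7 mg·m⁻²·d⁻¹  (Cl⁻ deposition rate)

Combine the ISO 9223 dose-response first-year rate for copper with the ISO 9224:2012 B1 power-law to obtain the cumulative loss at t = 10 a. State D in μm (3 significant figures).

copper: f(T) = -0.080·(T−10) [T>10 °C] = -0.8720
  sulphur-dioxide contribution → 0.03818 μm/a
  chloride contribution → 0.601 μm/a
  total first-year rate 0.6392 μm/a
ISO 9224: D(t) = r_corr · t^b with b = 0.667 (copper, B1)
  D(10) = 0.6392 × 10^0.667 = 0.6392 × 4.645 = 2.969 μm

D(10) = 2.97 μm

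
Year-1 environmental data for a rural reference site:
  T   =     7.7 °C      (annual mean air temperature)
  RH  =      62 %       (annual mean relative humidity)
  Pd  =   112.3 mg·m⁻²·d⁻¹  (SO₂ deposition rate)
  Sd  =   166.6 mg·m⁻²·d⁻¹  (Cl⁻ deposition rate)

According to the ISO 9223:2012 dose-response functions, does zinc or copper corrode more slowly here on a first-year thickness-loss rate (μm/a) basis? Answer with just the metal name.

zinc: T≤10 °C ⇒ hinge +0.038·(7.7−10) = -0.0874
  Pd branch = 0.0129·Pd^0.44·e^(0.046·RH+f) = 1.635 μm/a
  Sd branch = 0.0175·Sd^0.57·e^(0.008·RH+0.085·T) = 1.021 μm/a
  r_corr = 1.635 + 1.021 = 2.656 μm/a
copper: T≤10 °C ⇒ hinge +0.126·(7.7−10) = -0.2898
  Pd branch = 0.0053·Pd^0.26·e^(0.059·RH+f) = 0.525 μm/a
  Cl⁻ term: 0.01025·166.6^0.27·exp(0.036·62+0.049·7.7) = 0.5543
  r_corr = 0.525 + 0.5543 = 1.079 μm/a
Ordering by μm/a: zinc (2.66) > copper (1.08)

copper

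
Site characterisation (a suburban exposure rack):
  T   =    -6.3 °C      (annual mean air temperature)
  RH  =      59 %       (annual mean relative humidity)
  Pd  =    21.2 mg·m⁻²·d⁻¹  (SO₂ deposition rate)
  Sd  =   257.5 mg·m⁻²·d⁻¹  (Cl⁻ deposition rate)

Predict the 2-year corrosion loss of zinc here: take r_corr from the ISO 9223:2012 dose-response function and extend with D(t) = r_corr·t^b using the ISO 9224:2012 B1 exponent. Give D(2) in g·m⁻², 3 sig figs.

D(2) = 9.91 g·m⁻²

zinc: T≤10 °C ⇒ hinge +0.038·(-6.3−10) = -0.6194
  SO₂ term: 0.0129·21.2^0.44·exp(0.046·59-0.6194) = 0.4017
  Sd branch = 0.0175·Sd^0.57·e^(0.008·RH+0.085·T) = 0.3887 μm/a
  sum: 0.4017 + 0.3887 → r_corr = 0.7903 μm/a
Power-law: D(2) = r_corr · 2^0.813
  D(2) = 0.7903 × 2^0.813 = 0.7903 × 1.757 = 1.389 μm
  Mass loss = 1.389 μm × 7.14 g/cm³ = 9.914 g·m⁻²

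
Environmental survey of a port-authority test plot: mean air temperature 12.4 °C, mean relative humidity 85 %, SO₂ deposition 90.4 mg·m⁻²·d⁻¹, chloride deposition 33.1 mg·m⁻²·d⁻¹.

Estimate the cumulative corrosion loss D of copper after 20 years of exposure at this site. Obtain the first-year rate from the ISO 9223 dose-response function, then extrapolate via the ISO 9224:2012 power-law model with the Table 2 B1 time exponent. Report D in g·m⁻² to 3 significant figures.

D(20) = 209 g·m⁻²

copper: T>10 °C ⇒ hinge -0.080·(12.4−10) = -0.1920
  SO₂ term: 0.0053·90.4^0.26·exp(0.059·85-0.1920) = 2.126
  Cl⁻ term: 0.01025·33.1^0.27·exp(0.036·85+0.049·12.4) = 1.033
  r_corr = 2.126 + 1.033 = 3.158 μm/a
Power-law: D(20) = r_corr · 20^0.667
  D(20) = 3.158 × 20^0.667 = 3.158 × 7.375 = 23.29 μm
  Mass loss = 23.29 μm × 8.96 g/cm³ = 208.7 g·m⁻²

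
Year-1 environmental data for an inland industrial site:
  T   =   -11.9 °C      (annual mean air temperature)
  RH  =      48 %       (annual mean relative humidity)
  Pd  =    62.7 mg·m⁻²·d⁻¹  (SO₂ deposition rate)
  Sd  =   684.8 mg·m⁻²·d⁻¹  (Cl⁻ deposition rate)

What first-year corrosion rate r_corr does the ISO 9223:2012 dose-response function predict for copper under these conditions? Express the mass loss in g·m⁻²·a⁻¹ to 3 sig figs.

copper: f(T) = +0.126·(T−10) [T≤10 °C] = -2.7594
  SO₂ term: 0.0053·62.7^0.26·exp(0.059·48-2.7594) = 0.01671
  Cl⁻ term: 0.01025·684.8^0.27·exp(0.036·48+0.049·-11.9) = 0.1877
  sum: 0.01671 + 0.1877 → r_corr = 0.2045 μm/a
Convert to mass loss: 0.2045 μm/a × 8.96 g/cm³ = 1.832 g·m⁻²·a⁻¹

r_corr = 1.83 g·m⁻²·a⁻¹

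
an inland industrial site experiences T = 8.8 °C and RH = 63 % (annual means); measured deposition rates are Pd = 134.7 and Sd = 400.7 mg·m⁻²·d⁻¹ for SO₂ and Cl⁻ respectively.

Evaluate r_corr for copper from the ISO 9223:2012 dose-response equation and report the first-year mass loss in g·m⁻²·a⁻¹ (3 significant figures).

r_corr = 12.9 g·m⁻²·a⁻¹

copper: temperature factor f = +0.126·(-1.2) = -0.1512
  sulphur-dioxide contribution → 0.6707 μm/a
  chloride contribution → 0.7687 μm/a
  total first-year rate 1.439 μm/a
Convert to mass loss: 1.439 μm/a × 8.96 g/cm³ = 12.9 g·m⁻²·a⁻¹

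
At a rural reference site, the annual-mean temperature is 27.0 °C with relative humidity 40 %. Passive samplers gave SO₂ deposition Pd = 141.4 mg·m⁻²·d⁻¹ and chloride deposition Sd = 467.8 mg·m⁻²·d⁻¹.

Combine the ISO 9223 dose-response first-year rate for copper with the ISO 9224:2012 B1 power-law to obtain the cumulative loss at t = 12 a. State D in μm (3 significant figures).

copper: f(T) = -0.080·(T−10) [T>10 °C] = -1.3600
  Pd branch = 0.0053·Pd^0.26·e^(0.059·RH+f) = 0.0522 μm/a
  Sd branch = 0.01025·Sd^0.27·e^(0.036·RH+0.049·T) = 0.8543 μm/a
  sum: 0.0522 + 0.8543 → r_corr = 0.9065 μm/a
Power-law: D(12) = r_corr · 12^0.667
  D(12) = 0.9065 × 12^0.667 = 0.9065 × 5.246 = 4.755 μm

D(12) = 4.76 μm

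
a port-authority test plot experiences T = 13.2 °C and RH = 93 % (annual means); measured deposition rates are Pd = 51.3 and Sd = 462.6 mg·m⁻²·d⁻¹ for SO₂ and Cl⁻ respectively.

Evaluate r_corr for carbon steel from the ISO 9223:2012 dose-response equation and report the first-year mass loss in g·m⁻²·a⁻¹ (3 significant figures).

carbon steel: f(T) = -0.054·(T−10) [T>10 °C] = -0.1728
  SO₂ term: 1.77·51.3^0.52·exp(0.02·93-0.1728) = 74.13
  Cl⁻ term: 0.102·462.6^0.62·exp(0.033·93+0.04·13.2) = 167.2
  r_corr = 74.13 + 167.2 = 241.3 μm/a
Convert to mass loss: 241.3 μm/a × 7.85 g/cm³ = 1894 g·m⁻²·a⁻¹

r_corr = 1.89e+03 g·m⁻²·a⁻¹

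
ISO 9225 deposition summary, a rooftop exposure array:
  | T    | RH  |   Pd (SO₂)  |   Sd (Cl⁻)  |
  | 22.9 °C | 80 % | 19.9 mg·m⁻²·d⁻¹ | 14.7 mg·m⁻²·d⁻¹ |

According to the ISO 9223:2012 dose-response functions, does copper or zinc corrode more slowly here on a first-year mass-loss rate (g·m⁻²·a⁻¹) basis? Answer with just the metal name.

zinc

copper: f(T) = -0.080·(T−10) [T>10 °C] = -1.0320
  sulphur-dioxide contribution → 0.461 μm/a
  chloride contribution → 1.159 μm/a
  ⇒ r_corr(copper) = 1.62 μm/a
  mass loss = 1.62 μm/a × 8.96 g/cm³ = 14.51 g·m⁻²·a⁻¹
zinc: T>10 °C ⇒ hinge -0.071·(22.9−10) = -0.9159
  sulphur-dioxide contribution → 0.763 μm/a
  chloride contribution → 1.076 μm/a
  ⇒ r_corr(zinc) = 1.839 μm/a
  mass loss = 1.839 μm/a × 7.14 g/cm³ = 13.13 g·m⁻²·a⁻¹
Ordering by g·m⁻²·a⁻¹: copper (14.5) > zinc (13.1)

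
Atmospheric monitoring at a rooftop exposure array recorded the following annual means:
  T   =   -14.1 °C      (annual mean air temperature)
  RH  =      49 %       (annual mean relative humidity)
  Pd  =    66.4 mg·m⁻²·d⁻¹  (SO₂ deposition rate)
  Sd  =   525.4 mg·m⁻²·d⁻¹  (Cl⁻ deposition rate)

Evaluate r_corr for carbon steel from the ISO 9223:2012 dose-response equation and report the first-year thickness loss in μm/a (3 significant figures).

carbon steel: temperature factor f = +0.150·(-24.1) = -3.6150
  SO₂ term: 1.77·66.4^0.52·exp(0.02·49-3.6150) = 1.125
  Cl⁻ term: 0.102·525.4^0.62·exp(0.033·49+0.04·-14.1) = 14.21
  r_corr = 1.125 + 14.21 = 15.34 μm/a

r_corr = 15.3 μm/a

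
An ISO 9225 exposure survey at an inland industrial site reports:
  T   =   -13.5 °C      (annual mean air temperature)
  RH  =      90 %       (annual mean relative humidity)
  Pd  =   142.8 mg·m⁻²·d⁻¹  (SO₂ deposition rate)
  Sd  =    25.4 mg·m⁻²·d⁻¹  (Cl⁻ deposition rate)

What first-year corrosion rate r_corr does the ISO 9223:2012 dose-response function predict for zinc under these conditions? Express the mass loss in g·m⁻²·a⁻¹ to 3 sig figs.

zinc: f(T) = +0.038·(T−10) [T≤10 °C] = -0.8930
  Pd branch = 0.0129·Pd^0.44·e^(0.046·RH+f) = 2.943 μm/a
  Sd branch = 0.0175·Sd^0.57·e^(0.008·RH+0.085·T) = 0.07213 μm/a
  sum: 2.943 + 0.07213 → r_corr = 3.015 μm/a
Convert to mass loss: 3.015 μm/a × 7.14 g/cm³ = 21.53 g·m⁻²·a⁻¹

r_corr = 21.5 g·m⁻²·a⁻¹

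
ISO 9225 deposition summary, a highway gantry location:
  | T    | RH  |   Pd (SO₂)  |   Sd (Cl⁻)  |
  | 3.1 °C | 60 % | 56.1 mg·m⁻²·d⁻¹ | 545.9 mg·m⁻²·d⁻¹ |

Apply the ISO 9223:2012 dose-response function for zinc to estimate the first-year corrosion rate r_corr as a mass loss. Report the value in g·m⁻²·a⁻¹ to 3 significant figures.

r_corr = 16.1 g·m⁻²·a⁻¹

zinc: f(T) = +0.038·(T−10) [T≤10 °C] = -0.2622
  sulphur-dioxide contribution → 0.9224 μm/a
  chloride contribution → 1.337 μm/a
  total first-year rate 2.259 μm/a
Convert to mass loss: 2.259 μm/a × 7.14 g/cm³ = 16.13 g·m⁻²·a⁻¹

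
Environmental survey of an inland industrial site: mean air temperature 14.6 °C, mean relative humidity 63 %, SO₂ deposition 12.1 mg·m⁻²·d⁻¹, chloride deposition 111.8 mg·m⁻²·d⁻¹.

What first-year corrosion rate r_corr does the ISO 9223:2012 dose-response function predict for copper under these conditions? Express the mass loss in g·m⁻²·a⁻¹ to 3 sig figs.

copper: temperature factor f = -0.080·(4.6) = -0.3680
  Pd branch = 0.0053·Pd^0.26·e^(0.059·RH+f) = 0.2886 μm/a
  Cl⁻ term: 0.01025·111.8^0.27·exp(0.036·63+0.049·14.6) = 0.7236
  r_corr = 0.2886 + 0.7236 = 1.012 μm/a
Convert to mass loss: 1.012 μm/a × 8.96 g/cm³ = 9.069 g·m⁻²·a⁻¹

r_corr = 9.07 g·m⁻²·a⁻¹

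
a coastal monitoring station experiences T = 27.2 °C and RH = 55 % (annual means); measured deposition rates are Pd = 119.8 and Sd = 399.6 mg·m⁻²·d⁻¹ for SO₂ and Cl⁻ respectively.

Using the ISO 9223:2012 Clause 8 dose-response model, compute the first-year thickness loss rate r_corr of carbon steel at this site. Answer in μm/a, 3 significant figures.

carbon steel: f(T) = -0.054·(T−10) [T>10 °C] = -0.9288
  SO₂ term: 1.77·119.8^0.52·exp(0.02·55-0.9288) = 25.3
  Sd branch = 0.102·Sd^0.62·e^(0.033·RH+0.04·T) = 76.27 μm/a
  sum: 25.3 + 76.27 → r_corr = 101.6 μm/a

r_corr = 102 μm/a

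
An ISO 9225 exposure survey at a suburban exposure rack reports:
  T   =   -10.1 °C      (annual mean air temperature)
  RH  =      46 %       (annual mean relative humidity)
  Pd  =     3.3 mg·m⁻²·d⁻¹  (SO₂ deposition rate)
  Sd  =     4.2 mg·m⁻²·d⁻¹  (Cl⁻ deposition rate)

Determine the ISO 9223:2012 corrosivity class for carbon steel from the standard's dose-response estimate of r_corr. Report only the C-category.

carbon steel: f(T) = +0.150·(T−10) [T≤10 °C] = -3.0150
  sulphur-dioxide contribution → 0.4053 μm/a
  chloride contribution → 0.7565 μm/a
  ⇒ r_corr(carbon steel) = 1.162 μm/a
ISO 9223 Table 2 (carbon steel): 0 < 1.16 ≤ 1.3 μm/a ⇒ C1

C1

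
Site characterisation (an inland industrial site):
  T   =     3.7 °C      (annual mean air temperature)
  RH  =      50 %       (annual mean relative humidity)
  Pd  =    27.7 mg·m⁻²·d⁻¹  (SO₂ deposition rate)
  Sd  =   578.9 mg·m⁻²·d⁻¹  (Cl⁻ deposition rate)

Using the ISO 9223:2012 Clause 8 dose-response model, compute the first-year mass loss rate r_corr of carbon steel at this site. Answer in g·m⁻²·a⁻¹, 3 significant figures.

carbon steel: T≤10 °C ⇒ hinge +0.150·(3.7−10) = -0.9450
  Pd branch = 1.77·Pd^0.52·e^(0.02·RH+f) = 10.52 μm/a
  Sd branch = 0.102·Sd^0.62·e^(0.033·RH+0.04·T) = 31.79 μm/a
  sum: 10.52 + 31.79 → r_corr = 42.31 μm/a
Convert to mass loss: 42.31 μm/a × 7.85 g/cm³ = 332.1 g·m⁻²·a⁻¹

r_corr = 332 g·m⁻²·a⁻¹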